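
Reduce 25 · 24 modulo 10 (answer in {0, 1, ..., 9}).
0

Reduce the factors first: 25 ≡ 5, 24 ≡ 4 (mod 10), so 25 · 24 ≡ 5 · 4 (mod 10). 5 · 4 = 20. Dividing by 10: 20 = 2·10 + 0. So (25 · 24) mod 10 = 0.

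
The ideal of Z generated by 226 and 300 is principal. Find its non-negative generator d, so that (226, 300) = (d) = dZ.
In the PID Z, (a, b) is generated by gcd(a, b). Compute gcd(300, 226) with the extended Euclidean algorithm, tracking rows (r, s, t) with s·300 + t·226 = r:
  row A: (300, 1, 0)   [1·300 + 0·226 = 300]
  row B: (226, 0, 1)   [0·300 + 1·226 = 226]
  300 = 1·226 + 74   → row C = row A − 1·row B = (74, 1, −1)   [check: 1·300 − 1·226 = 74]
  226 = 3·74 + 4   → row D = row B − 3·row C = (4, −3, 4)   [check: −3·300 + 4·226 = 4]
  74 = 18·4 + 2   → row E = row C − 18·row D = (2, 55, −73)   [check: 55·300 − 73·226 = 2]
  4 = 2·2 + 0   → remainder 0, stop. gcd = 2 (last nonzero row E).
So gcd(226, 300) = 2, with Bézout identity 55·300 − 73·226 = 2. Containment (⊇): the Bézout identity exhibits 2 as an element of (226, 300), giving (2) ⊆ (226, 300). Containment (⊆): since 2 | 226 and 2 | 300 (226 = 2·113, 300 = 2·150), every Z-linear combination of 226 and 300 is divisible by 2, so (226, 300) ⊆ (2). Therefore (226, 300) = (2), d = 2.

Final answer: (226, 300) = (2); d = 2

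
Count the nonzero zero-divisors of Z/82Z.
Z/82Z has 41 nonzero zero-divisors

In Z/82Z each nonzero element is either a unit (gcd with 82 is 1) or a zero-divisor (gcd > 1). The number of units is φ(82): factorise 82 = 2 · 41, so φ(82) = (2 − 1) · (41 − 1) = 1 · 40 = 40. The nonzero elements number 82 − 1 = 81. Hence the nonzero zero-divisors number 81 − 40 = 41.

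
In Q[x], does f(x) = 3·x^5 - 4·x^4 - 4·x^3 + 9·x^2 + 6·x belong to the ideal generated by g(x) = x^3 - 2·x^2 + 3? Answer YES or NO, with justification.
In Q[x] the ideal (g) consists of all multiples of g, so f ∈ (g) iff g | f, i.e. iff the remainder of f on division by g is 0. Divide f by g (g is monic, so eliminate the leading term of the running remainder at each step):
  leading term 3·x^5: subtract (3·x^2)·g(x) = 3·x^5 - 6·x^4 + 9·x^2, leaving 2·x^4 - 4·x^3 + 6·x
  leading term 2·x^4: subtract (2·x)·g(x) = 2·x^4 - 4·x^3 + 6·x, leaving 0
The remainder is 0, so f(x) = g(x) · h(x) with h(x) = 3·x^2 + 2·x. Hence g | f, i.e. f ∈ (g).

Final answer: YES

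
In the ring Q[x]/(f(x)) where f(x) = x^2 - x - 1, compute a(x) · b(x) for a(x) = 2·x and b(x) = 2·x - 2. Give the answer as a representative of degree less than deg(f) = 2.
a · b ≡ 4 (mod f(x))

First multiply in Q[x] without reducing: a · b = 4·x^2 - 4·x. Now divide by f(x) = x^2 - x - 1, eliminating the leading term at each step:
  leading term 4·x^2: subtract (4)·f(x) = 4·x^2 - 4·x - 4, leaving 4
The degree is now < 2, so this is the remainder. Hence a · b ≡ 4 in Q[x]/(f).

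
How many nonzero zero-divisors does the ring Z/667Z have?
Z/667Z has 50 nonzero zero-divisors

In Z/667Z each nonzero element is either a unit (gcd with 667 is 1) or a zero-divisor (gcd > 1). The number of units is φ(667): factorise 667 = 23 · 29, so φ(667) = (23 − 1) · (29 − 1) = 22 · 28 = 616. The nonzero elements number 667 − 1 = 666. Hence the nonzero zero-divisors number 666 − 616 = 50.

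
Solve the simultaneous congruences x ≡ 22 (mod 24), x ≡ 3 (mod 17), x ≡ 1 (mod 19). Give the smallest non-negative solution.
The moduli 24, 17, 19 are pairwise coprime, so by the CRT there is a unique solution mod 24·17·19 = 7752.
Solve by successive substitution. Start with x ≡ 22 (mod 24).
  Combine with x ≡ 3 (mod 17): write x = 22 + 24·t and require 22 + 24·t ≡ 3 (mod 17), i.e. 24·t ≡ 3 − 22 ≡ 15 (mod 17). Since 24^(−1) ≡ 5 (mod 17) (24 ≡ 7 (mod 17)), t ≡ 5·15 ≡ 7 (mod 17). So x ≡ 22 + 24·7 = 190 (mod 408).
  Combine with x ≡ 1 (mod 19): write x = 190 + 408·t and require 190 + 408·t ≡ 1 (mod 19), i.e. 408·t ≡ 1 − 190 ≡ 1 (mod 19). Since 408^(−1) ≡ 17 (mod 19) (408 ≡ 9 (mod 19)), t ≡ 17·1 ≡ 17 (mod 19). So x ≡ 190 + 408·17 = 7126 (mod 7752).
Unique solution in [0, 7752): x = 7126.

Final answer: x ≡ 7126 (mod 7752); the representative in [0, 7752) is 7126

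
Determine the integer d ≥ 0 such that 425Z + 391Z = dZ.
(425, 391) = (17); d = 17

In the PID Z, (a, b) is generated by gcd(a, b). Compute gcd(425, 391) with the extended Euclidean algorithm, tracking rows (r, s, t) with s·425 + t·391 = r:
  row A: (425, 1, 0)   [1·425 + 0·391 = 425]
  row B: (391, 0, 1)   [0·425 + 1·391 = 391]
  425 = 1·391 + 34   → row C = row A − 1·row B = (34, 1, −1)   [check: 1·425 − 1·391 = 34]
  391 = 11·34 + 17   → row D = row B − 11·row C = (17, −11, 12)   [check: −11·425 + 12·391 = 17]
  34 = 2·17 + 0   → remainder 0, stop. gcd = 17 (last nonzero row D).
So gcd(425, 391) = 17, with Bézout identity −11·425 + 12·391 = 17. Containment (⊇): the Bézout identity exhibits 17 as an element of (425, 391), giving (17) ⊆ (425, 391). Containment (⊆): since 17 | 425 and 17 | 391 (425 = 17·25, 391 = 17·23), every Z-linear combination of 425 and 391 is divisible by 17, so (425, 391) ⊆ (17). Therefore (425, 391) = (17), d = 17.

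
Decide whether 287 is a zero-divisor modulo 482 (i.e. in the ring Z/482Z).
gcd(287, 482) = 1, so 287 is a unit in Z/482Z (it has a multiplicative inverse). A unit cannot be a zero-divisor: if 287·b ≡ 0 then multiplying both sides by 287^(−1) gives b ≡ 0. So 287 is not a zero-divisor.

Final answer: NO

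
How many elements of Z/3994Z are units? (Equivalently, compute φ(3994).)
Z/3994Z has φ(3994) = 1996 units

An element a ∈ Z/3994Z is a unit iff gcd(a, 3994) = 1, so the number of units is φ(3994). φ is multiplicative, with φ(p^e) = p^e − p^(e−1). Factorise 3994 = 2 · 1997. Then
  φ(3994) = (2 − 1) · (1997 − 1) = 1 · 1996 = 1996.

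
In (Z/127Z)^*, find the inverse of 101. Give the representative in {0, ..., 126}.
101^(−1) ≡ 83 (mod 127)

Apply the extended Euclidean algorithm to (127, 101), tracking rows (r, s, t) with s·127 + t·101 = r. Each division r_prev = q·r_cur + r_new produces the new row as (previous row) − q·(current row):
  row A: (127, 1, 0)   [1·127 + 0·101 = 127]
  row B: (101, 0, 1)   [0·127 + 1·101 = 101]
  127 = 1·101 + 26   → row C = row A − 1·row B = (26, 1, −1)   [check: 1·127 − 1·101 = 26]
  101 = 3·26 + 23   → row D = row B − 3·row C = (23, −3, 4)   [check: −3·127 + 4·101 = 23]
  26 = 1·23 + 3   → row E = row C − 1·row D = (3, 4, −5)   [check: 4·127 − 5·101 = 3]
  23 = 7·3 + 2   → row F = row D − 7·row E = (2, −31, 39)   [check: −31·127 + 39·101 = 2]
  3 = 1·2 + 1   → row G = row E − 1·row F = (1, 35, −44)   [check: 35·127 − 44·101 = 1]
  2 = 2·1 + 0   → remainder 0, stop. gcd = 1 (last nonzero row G).
The gcd is 1, so 101 is invertible mod 127. The last nonzero row gives 35·127 − 44·101 = 1, so t = −44. So 101^(−1) ≡ −44 ≡ 83 (mod 127). Verify: 101 · 83 = 8383 ≡ 1 (mod 127). ✓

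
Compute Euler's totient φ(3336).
φ(3336) = 1104

φ is multiplicative, with φ(p^e) = p^e − p^(e−1). Factorise 3336 = 2^3 · 3 · 139. Then
  φ(3336) = (2^3 − 2^2) · (3 − 1) · (139 − 1) = 4 · 2 · 138 = 1104.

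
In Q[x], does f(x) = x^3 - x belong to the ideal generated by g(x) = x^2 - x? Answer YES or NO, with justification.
YES

In Q[x] the ideal (g) consists of all multiples of g, so f ∈ (g) iff g | f, i.e. iff the remainder of f on division by g is 0. Divide f by g (g is monic, so eliminate the leading term of the running remainder at each step):
  leading term x^3: subtract (x)·g(x) = x^3 - x^2, leaving x^2 - x
  leading term x^2: subtract (1)·g(x) = x^2 - x, leaving 0
The remainder is 0, so f(x) = g(x) · h(x) with h(x) = x + 1. Hence g | f, i.e. f ∈ (g).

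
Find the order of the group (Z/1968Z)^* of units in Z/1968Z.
(Z/1968Z)^* consists of the classes a with gcd(a, 1968) = 1, so its order is φ(1968). φ is multiplicative, with φ(p^e) = p^e − p^(e−1). Factorise 1968 = 2^4 · 3 · 41. Then
  φ(1968) = (2^4 − 2^3) · (3 − 1) · (41 − 1) = 8 · 2 · 40 = 640.
Thus |(Z/1968Z)^*| = 640.

Final answer: |(Z/1968Z)^*| = 640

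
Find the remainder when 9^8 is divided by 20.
Use repeated squaring. Binary(8) = 1000. Walk through the bits of the exponent 8 left-to-right: at each bit after the leading one, square the running value, then multiply by 9 if the bit is 1 (always reducing mod 20):
  bit 1 = 1 (leading): start with 9.
  bit 2 = 0: square 9^2 = 81 ≡ 1 (mod 20).
  bit 3 = 0: square 1^2 = 1 (mod 20).
  bit 4 = 0: square 1^2 = 1 (mod 20).
Final value: 9^8 ≡ 1 (mod 20).

Final answer: 1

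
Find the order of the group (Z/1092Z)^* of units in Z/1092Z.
|(Z/1092Z)^*| = 288

(Z/1092Z)^* consists of the classes a with gcd(a, 1092) = 1, so its order is φ(1092). φ is multiplicative, with φ(p^e) = p^e − p^(e−1). Factorise 1092 = 2^2 · 3 · 7 · 13. Then
  φ(1092) = (2^2 − 2^1) · (3 − 1) · (7 − 1) · (13 − 1) = 2 · 2 · 6 · 12 = 288.
Thus |(Z/1092Z)^*| = 288.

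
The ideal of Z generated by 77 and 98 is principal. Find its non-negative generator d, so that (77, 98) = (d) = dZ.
(77, 98) = (7); d = 7

In the PID Z, (a, b) is generated by gcd(a, b). Compute gcd(98, 77) with the extended Euclidean algorithm, tracking rows (r, s, t) with s·98 + t·77 = r:
  row A: (98, 1, 0)   [1·98 + 0·77 = 98]
  row B: (77, 0, 1)   [0·98 + 1·77 = 77]
  98 = 1·77 + 21   → row C = row A − 1·row B = (21, 1, −1)   [check: 1·98 − 1·77 = 21]
  77 = 3·21 + 14   → row D = row B − 3·row C = (14, −3, 4)   [check: −3·98 + 4·77 = 14]
  21 = 1·14 + 7   → row E = row C − 1·row D = (7, 4, −5)   [check: 4·98 − 5·77 = 7]
  14 = 2·7 + 0   → remainder 0, stop. gcd = 7 (last nonzero row E).
So gcd(77, 98) = 7, with Bézout identity 4·98 − 5·77 = 7. Containment (⊇): the Bézout identity exhibits 7 as an element of (77, 98), giving (7) ⊆ (77, 98). Containment (⊆): since 7 | 77 and 7 | 98 (77 = 7·11, 98 = 7·14), every Z-linear combination of 77 and 98 is divisible by 7, so (77, 98) ⊆ (7). Therefore (77, 98) = (7), d = 7.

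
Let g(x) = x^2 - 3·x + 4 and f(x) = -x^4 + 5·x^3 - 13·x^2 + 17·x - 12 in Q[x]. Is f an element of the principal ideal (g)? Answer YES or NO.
YES

In Q[x] the ideal (g) consists of all multiples of g, so f ∈ (g) iff g | f, i.e. iff the remainder of f on division by g is 0. Divide f by g (g is monic, so eliminate the leading term of the running remainder at each step):
  leading term -x^4: subtract (-x^2)·g(x) = -x^4 + 3·x^3 - 4·x^2, leaving 2·x^3 - 9·x^2 + 17·x - 12
  leading term 2·x^3: subtract (2·x)·g(x) = 2·x^3 - 6·x^2 + 8·x, leaving -3·x^2 + 9·x - 12
  leading term -3·x^2: subtract (-3)·g(x) = -3·x^2 + 9·x - 12, leaving 0
The remainder is 0, so f(x) = g(x) · h(x) with h(x) = -x^2 + 2·x - 3. Hence g | f, i.e. f ∈ (g).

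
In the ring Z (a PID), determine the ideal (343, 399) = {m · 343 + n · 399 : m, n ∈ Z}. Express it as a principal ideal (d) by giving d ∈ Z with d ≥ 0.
(343, 399) = (7); d = 7

In the PID Z, (a, b) is generated by gcd(a, b). Compute gcd(399, 343) with the extended Euclidean algorithm, tracking rows (r, s, t) with s·399 + t·343 = r:
  row A: (399, 1, 0)   [1·399 + 0·343 = 399]
  row B: (343, 0, 1)   [0·399 + 1·343 = 343]
  399 = 1·343 + 56   → row C = row A − 1·row B = (56, 1, −1)   [check: 1·399 − 1·343 = 56]
  343 = 6·56 + 7   → row D = row B − 6·row C = (7, −6, 7)   [check: −6·399 + 7·343 = 7]
  56 = 8·7 + 0   → remainder 0, stop. gcd = 7 (last nonzero row D).
So gcd(343, 399) = 7, with Bézout identity −6·399 + 7·343 = 7. Containment (⊇): the Bézout identity exhibits 7 as an element of (343, 399), giving (7) ⊆ (343, 399). Containment (⊆): since 7 | 343 and 7 | 399 (343 = 7·49, 399 = 7·57), every Z-linear combination of 343 and 399 is divisible by 7, so (343, 399) ⊆ (7). Therefore (343, 399) = (7), d = 7.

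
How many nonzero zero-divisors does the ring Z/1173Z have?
In Z/1173Z each nonzero element is either a unit (gcd with 1173 is 1) or a zero-divisor (gcd > 1). The number of units is φ(1173): factorise 1173 = 3 · 17 · 23, so φ(1173) = (3 − 1) · (17 − 1) · (23 − 1) = 2 · 16 · 22 = 704. The nonzero elements number 1173 − 1 = 1172. Hence the nonzero zero-divisors number 1172 − 704 = 468.

Final answer: Z/1173Z has 468 nonzero zero-divisors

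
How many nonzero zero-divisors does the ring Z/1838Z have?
In Z/1838Z each nonzero element is either a unit (gcd with 1838 is 1) or a zero-divisor (gcd > 1). The number of units is φ(1838): factorise 1838 = 2 · 919, so φ(1838) = (2 − 1) · (919 − 1) = 1 · 918 = 918. The nonzero elements number 1838 − 1 = 1837. Hence the nonzero zero-divisors number 1837 − 918 = 919.

Final answer: Z/1838Z has 919 nonzero zero-divisors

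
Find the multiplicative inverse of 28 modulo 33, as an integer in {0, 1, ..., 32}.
28^(−1) ≡ 13 (mod 33)

Apply the extended Euclidean algorithm to (33, 28), tracking rows (r, s, t) with s·33 + t·28 = r. Each division r_prev = q·r_cur + r_new produces the new row as (previous row) − q·(current row):
  row A: (33, 1, 0)   [1·33 + 0·28 = 33]
  row B: (28, 0, 1)   [0·33 + 1·28 = 28]
  33 = 1·28 + 5   → row C = row A − 1·row B = (5, 1, −1)   [check: 1·33 − 1·28 = 5]
  28 = 5·5 + 3   → row D = row B − 5·row C = (3, −5, 6)   [check: −5·33 + 6·28 = 3]
  5 = 1·3 + 2   → row E = row C − 1·row D = (2, 6, −7)   [check: 6·33 − 7·28 = 2]
  3 = 1·2 + 1   → row F = row D − 1·row E = (1, −11, 13)   [check: −11·33 + 13·28 = 1]
  2 = 2·1 + 0   → remainder 0, stop. gcd = 1 (last nonzero row F).
The gcd is 1, so 28 is invertible mod 33. The last nonzero row gives −11·33 + 13·28 = 1, so t = 13. So 28^(−1) ≡ 13 (mod 33). Verify: 28 · 13 = 364 ≡ 1 (mod 33). ✓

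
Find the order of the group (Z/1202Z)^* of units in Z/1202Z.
(Z/1202Z)^* consists of the classes a with gcd(a, 1202) = 1, so its order is φ(1202). φ is multiplicative, with φ(p^e) = p^e − p^(e−1). Factorise 1202 = 2 · 601. Then
  φ(1202) = (2 − 1) · (601 − 1) = 1 · 600 = 600.
Thus |(Z/1202Z)^*| = 600.

Final answer: |(Z/1202Z)^*| = 600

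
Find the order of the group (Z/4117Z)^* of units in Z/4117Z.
(Z/4117Z)^* consists of the classes a with gcd(a, 4117) = 1, so its order is φ(4117). φ is multiplicative, with φ(p^e) = p^e − p^(e−1). Factorise 4117 = 23 · 179. Then
  φ(4117) = (23 − 1) · (179 − 1) = 22 · 178 = 3916.
Thus |(Z/4117Z)^*| = 3916.

Final answer: |(Z/4117Z)^*| = 3916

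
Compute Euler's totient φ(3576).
φ is multiplicative, with φ(p^e) = p^e − p^(e−1). Factorise 3576 = 2^3 · 3 · 149. Then
  φ(3576) = (2^3 − 2^2) · (3 − 1) · (149 − 1) = 4 · 2 · 148 = 1184.

Final answer: φ(3576) = 1184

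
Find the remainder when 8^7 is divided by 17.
15

Use repeated squaring. Binary(7) = 111. Walk through the bits of the exponent 7 left-to-right: at each bit after the leading one, square the running value, then multiply by 8 if the bit is 1 (always reducing mod 17):
  bit 1 = 1 (leading): start with 8.
  bit 2 = 1: square 8^2 = 64 ≡ 13; bit is 1, so multiply 13·8 = 104 ≡ 2 (mod 17).
  bit 3 = 1: square 2^2 = 4; bit is 1, so multiply 4·8 = 32 ≡ 15 (mod 17).
Final value: 8^7 ≡ 15 (mod 17).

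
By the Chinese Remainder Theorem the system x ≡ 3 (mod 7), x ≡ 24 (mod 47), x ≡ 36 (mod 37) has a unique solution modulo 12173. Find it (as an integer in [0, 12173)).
x ≡ 11210 (mod 12173); the representative in [0, 12173) is 11210

The moduli 7, 47, 37 are pairwise coprime, so by the CRT there is a unique solution mod 7·47·37 = 12173.
Solve by successive substitution. Start with x ≡ 3 (mod 7).
  Combine with x ≡ 24 (mod 47): write x = 3 + 7·t and require 3 + 7·t ≡ 24 (mod 47), i.e. 7·t ≡ 24 − 3 ≡ 21 (mod 47). Since 7^(−1) ≡ 27 (mod 47), t ≡ 27·21 ≡ 3 (mod 47). So x ≡ 3 + 7·3 = 24 (mod 329).
  Combine with x ≡ 36 (mod 37): write x = 24 + 329·t and require 24 + 329·t ≡ 36 (mod 37), i.e. 329·t ≡ 36 − 24 ≡ 12 (mod 37). Since 329^(−1) ≡ 9 (mod 37) (329 ≡ 33 (mod 37)), t ≡ 9·12 ≡ 34 (mod 37). So x ≡ 24 + 329·34 = 11210 (mod 12173).
Unique solution in [0, 12173): x = 11210.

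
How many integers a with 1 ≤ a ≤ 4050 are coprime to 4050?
1080

The number of a ∈ {1, ..., 4050} with gcd(a, 4050) = 1 is by definition Euler's totient φ(4050). φ is multiplicative, with φ(p^e) = p^e − p^(e−1). Factorise 4050 = 2 · 3^4 · 5^2. Then
  φ(4050) = (2 − 1) · (3^4 − 3^3) · (5^2 − 5^1) = 1 · 54 · 20 = 1080.
So there are 1080 such integers.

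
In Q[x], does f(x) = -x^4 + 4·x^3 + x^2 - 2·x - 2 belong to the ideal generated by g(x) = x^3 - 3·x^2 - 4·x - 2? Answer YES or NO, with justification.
In Q[x] the ideal (g) consists of all multiples of g, so f ∈ (g) iff g | f, i.e. iff the remainder of f on division by g is 0. Divide f by g (g is monic, so eliminate the leading term of the running remainder at each step):
  leading term -x^4: subtract (-x)·g(x) = -x^4 + 3·x^3 + 4·x^2 + 2·x, leaving x^3 - 3·x^2 - 4·x - 2
  leading term x^3: subtract (1)·g(x) = x^3 - 3·x^2 - 4·x - 2, leaving 0
The remainder is 0, so f(x) = g(x) · h(x) with h(x) = 1 - x. Hence g | f, i.e. f ∈ (g).

Final answer: YES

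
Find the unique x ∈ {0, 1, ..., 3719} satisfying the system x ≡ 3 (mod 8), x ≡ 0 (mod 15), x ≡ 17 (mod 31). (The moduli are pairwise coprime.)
The moduli 8, 15, 31 are pairwise coprime, so by the CRT there is a unique solution mod 8·15·31 = 3720.
Solve by successive substitution. Start with x ≡ 3 (mod 8).
  Combine with x ≡ 0 (mod 15): write x = 3 + 8·t and require 3 + 8·t ≡ 0 (mod 15), i.e. 8·t ≡ 0 − 3 ≡ 12 (mod 15). Since 8^(−1) ≡ 2 (mod 15), t ≡ 2·12 ≡ 9 (mod 15). So x ≡ 3 + 8·9 = 75 (mod 120).
  Combine with x ≡ 17 (mod 31): write x = 75 + 120·t and require 75 + 120·t ≡ 17 (mod 31), i.e. 120·t ≡ 17 − 75 ≡ 4 (mod 31). Since 120^(−1) ≡ 23 (mod 31) (120 ≡ 27 (mod 31)), t ≡ 23·4 ≡ 30 (mod 31). So x ≡ 75 + 120·30 = 3675 (mod 3720).
Unique solution in [0, 3720): x = 3675.

Final answer: x ≡ 3675 (mod 3720); the representative in [0, 3720) is 3675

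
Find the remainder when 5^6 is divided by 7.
Use repeated squaring. Binary(6) = 110. Walk through the bits of the exponent 6 left-to-right: at each bit after the leading one, square the running value, then multiply by 5 if the bit is 1 (always reducing mod 7):
  bit 1 = 1 (leading): start with 5.
  bit 2 = 1: square 5^2 = 25 ≡ 4; bit is 1, so multiply 4·5 = 20 ≡ 6 (mod 7).
  bit 3 = 0: square 6^2 = 36 ≡ 1 (mod 7).
Final value: 5^6 ≡ 1 (mod 7).

Final answer: 1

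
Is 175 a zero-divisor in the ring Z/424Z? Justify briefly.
gcd(175, 424) = 1, so 175 is a unit in Z/424Z (it has a multiplicative inverse). A unit cannot be a zero-divisor: if 175·b ≡ 0 then multiplying both sides by 175^(−1) gives b ≡ 0. So 175 is not a zero-divisor.

Final answer: NO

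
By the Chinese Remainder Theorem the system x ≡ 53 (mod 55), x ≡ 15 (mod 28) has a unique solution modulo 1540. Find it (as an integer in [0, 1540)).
x ≡ 603 (mod 1540); the representative in [0, 1540) is 603

The moduli 55, 28 are pairwise coprime, so by the CRT there is a unique solution mod 55·28 = 1540.
Solve by successive substitution. Start with x ≡ 53 (mod 55).
  Combine with x ≡ 15 (mod 28): write x = 53 + 55·t and require 53 + 55·t ≡ 15 (mod 28), i.e. 55·t ≡ 15 − 53 ≡ 18 (mod 28). Since 55^(−1) ≡ 27 (mod 28) (55 ≡ 27 (mod 28)), t ≡ 27·18 ≡ 10 (mod 28). So x ≡ 53 + 55·10 = 603 (mod 1540).
Unique solution in [0, 1540): x = 603.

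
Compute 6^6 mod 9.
Use repeated squaring. Binary(6) = 110. Walk through the bits of the exponent 6 left-to-right: at each bit after the leading one, square the running value, then multiply by 6 if the bit is 1 (always reducing mod 9):
  bit 1 = 1 (leading): start with 6.
  bit 2 = 1: square 6^2 = 36 ≡ 0; bit is 1, so multiply 0·6 = 0 (mod 9).
  bit 3 = 0: square 0^2 = 0 (mod 9).
Final value: 6^6 ≡ 0 (mod 9).

Final answer: 0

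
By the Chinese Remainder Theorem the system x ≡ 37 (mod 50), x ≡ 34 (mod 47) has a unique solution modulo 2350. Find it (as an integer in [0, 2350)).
The moduli 50, 47 are pairwise coprime, so by the CRT there is a unique solution mod 50·47 = 2350.
Solve by successive substitution. Start with x ≡ 37 (mod 50).
  Combine with x ≡ 34 (mod 47): write x = 37 + 50·t and require 37 + 50·t ≡ 34 (mod 47), i.e. 50·t ≡ 34 − 37 ≡ 44 (mod 47). Since 50^(−1) ≡ 16 (mod 47) (50 ≡ 3 (mod 47)), t ≡ 16·44 ≡ 46 (mod 47). So x ≡ 37 + 50·46 = 2337 (mod 2350).
Unique solution in [0, 2350): x = 2337.

Final answer: x ≡ 2337 (mod 2350); the representative in [0, 2350) is 2337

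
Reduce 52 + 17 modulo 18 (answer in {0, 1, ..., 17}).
15

Reduce the summands first: 52 ≡ 16 (mod 18), so 52 + 17 ≡ 16 + 17 (mod 18). 16 + 17 = 33; 33 = 1·18 + 15, so (52 + 17) mod 18 = 15.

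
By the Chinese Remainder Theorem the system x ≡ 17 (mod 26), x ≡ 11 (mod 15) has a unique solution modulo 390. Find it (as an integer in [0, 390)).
The moduli 26, 15 are pairwise coprime, so by the CRT there is a unique solution mod 26·15 = 390.
Solve by successive substitution. Start with x ≡ 17 (mod 26).
  Combine with x ≡ 11 (mod 15): write x = 17 + 26·t and require 17 + 26·t ≡ 11 (mod 15), i.e. 26·t ≡ 11 − 17 ≡ 9 (mod 15). Since 26^(−1) ≡ 11 (mod 15) (26 ≡ 11 (mod 15)), t ≡ 11·9 ≡ 9 (mod 15). So x ≡ 17 + 26·9 = 251 (mod 390).
Unique solution in [0, 390): x = 251.

Final answer: x ≡ 251 (mod 390); the representative in [0, 390) is 251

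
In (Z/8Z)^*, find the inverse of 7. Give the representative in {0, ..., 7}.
7^(−1) ≡ 7 (mod 8)

Apply the extended Euclidean algorithm to (8, 7), tracking rows (r, s, t) with s·8 + t·7 = r. Each division r_prev = q·r_cur + r_new produces the new row as (previous row) − q·(current row):
  row A: (8, 1, 0)   [1·8 + 0·7 = 8]
  row B: (7, 0, 1)   [0·8 + 1·7 = 7]
  8 = 1·7 + 1   → row C = row A − 1·row B = (1, 1, −1)   [check: 1·8 − 1·7 = 1]
  7 = 7·1 + 0   → remainder 0, stop. gcd = 1 (last nonzero row C).
The gcd is 1, so 7 is invertible mod 8. The last nonzero row gives 1·8 − 1·7 = 1, so t = −1. So 7^(−1) ≡ −1 ≡ 7 (mod 8). Verify: 7 · 7 = 49 ≡ 1 (mod 8). ✓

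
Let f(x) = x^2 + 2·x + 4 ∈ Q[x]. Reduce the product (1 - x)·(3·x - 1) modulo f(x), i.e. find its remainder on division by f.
First multiply in Q[x] without reducing: a · b = -3·x^2 + 4·x - 1. Now divide by f(x) = x^2 + 2·x + 4, eliminating the leading term at each step:
  leading term -3·x^2: subtract (-3)·f(x) = -3·x^2 - 6·x - 12, leaving 10·x + 11
The degree is now < 2, so this is the remainder. Hence a · b ≡ 10·x + 11 in Q[x]/(f).

Final answer: a · b ≡ 10·x + 11 (mod f(x))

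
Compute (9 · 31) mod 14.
Reduce the factors first: 31 ≡ 3 (mod 14), so 9 · 31 ≡ 9 · 3 (mod 14). 9 · 3 = 27. Dividing by 14: 27 = 1·14 + 13. So (9 · 31) mod 14 = 13.

Final answer: 13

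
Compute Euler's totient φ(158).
φ(158) = 78

φ is multiplicative, with φ(p^e) = p^e − p^(e−1). Factorise 158 = 2 · 79. Then
  φ(158) = (2 − 1) · (79 − 1) = 1 · 78 = 78.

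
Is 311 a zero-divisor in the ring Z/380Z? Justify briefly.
gcd(311, 380) = 1, so 311 is a unit in Z/380Z (it has a multiplicative inverse). A unit cannot be a zero-divisor: if 311·b ≡ 0 then multiplying both sides by 311^(−1) gives b ≡ 0. So 311 is not a zero-divisor.

Final answer: NO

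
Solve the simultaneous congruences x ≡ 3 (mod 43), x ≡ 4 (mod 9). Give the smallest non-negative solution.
The moduli 43, 9 are pairwise coprime, so by the CRT there is a unique solution mod 43·9 = 387.
Solve by successive substitution. Start with x ≡ 3 (mod 43).
  Combine with x ≡ 4 (mod 9): write x = 3 + 43·t and require 3 + 43·t ≡ 4 (mod 9), i.e. 43·t ≡ 4 − 3 ≡ 1 (mod 9). Since 43^(−1) ≡ 4 (mod 9) (43 ≡ 7 (mod 9)), t ≡ 4·1 ≡ 4 (mod 9). So x ≡ 3 + 43·4 = 175 (mod 387).
Unique solution in [0, 387): x = 175.

Final answer: x ≡ 175 (mod 387); the representative in [0, 387) is 175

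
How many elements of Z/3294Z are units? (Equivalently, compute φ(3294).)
Z/3294Z has φ(3294) = 1080 units

An element a ∈ Z/3294Z is a unit iff gcd(a, 3294) = 1, so the number of units is φ(3294). φ is multiplicative, with φ(p^e) = p^e − p^(e−1). Factorise 3294 = 2 · 3^3 · 61. Then
  φ(3294) = (2 − 1) · (3^3 − 3^2) · (61 − 1) = 1 · 18 · 60 = 1080.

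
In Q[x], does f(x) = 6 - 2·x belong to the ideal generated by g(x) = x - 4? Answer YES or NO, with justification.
NO

In Q[x] the ideal (g) consists of all multiples of g, so f ∈ (g) iff g | f, i.e. iff the remainder of f on division by g is 0. Divide f by g (g is monic, so eliminate the leading term of the running remainder at each step):
  leading term -2·x: subtract (-2)·g(x) = 8 - 2·x, leaving -2
The remainder r(x) = -2 ≠ 0 (and deg r < deg g), so g ∤ f, i.e. f ∉ (g).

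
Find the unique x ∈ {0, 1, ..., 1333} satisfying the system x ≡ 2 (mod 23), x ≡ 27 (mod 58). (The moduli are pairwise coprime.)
x ≡ 1129 (mod 1334); the representative in [0, 1334) is 1129

The moduli 23, 58 are pairwise coprime, so by the CRT there is a unique solution mod 23·58 = 1334.
Solve by successive substitution. Start with x ≡ 2 (mod 23).
  Combine with x ≡ 27 (mod 58): write x = 2 + 23·t and require 2 + 23·t ≡ 27 (mod 58), i.e. 23·t ≡ 27 − 2 ≡ 25 (mod 58). Since 23^(−1) ≡ 53 (mod 58), t ≡ 53·25 ≡ 49 (mod 58). So x ≡ 2 + 23·49 = 1129 (mod 1334).
Unique solution in [0, 1334): x = 1129.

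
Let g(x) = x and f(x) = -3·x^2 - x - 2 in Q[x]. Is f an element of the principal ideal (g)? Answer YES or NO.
In Q[x] the ideal (g) consists of all multiples of g, so f ∈ (g) iff g | f, i.e. iff the remainder of f on division by g is 0. Divide f by g (g is monic, so eliminate the leading term of the running remainder at each step):
  leading term -3·x^2: subtract (-3·x)·g(x) = -3·x^2, leaving -x - 2
  leading term -x: subtract (-1)·g(x) = -x, leaving -2
The remainder r(x) = -2 ≠ 0 (and deg r < deg g), so g ∤ f, i.e. f ∉ (g).

Final answer: NO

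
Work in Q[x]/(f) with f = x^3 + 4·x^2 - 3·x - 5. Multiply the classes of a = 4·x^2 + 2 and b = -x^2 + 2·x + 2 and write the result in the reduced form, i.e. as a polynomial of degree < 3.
First multiply in Q[x] without reducing: a · b = -4·x^4 + 8·x^3 + 6·x^2 + 4·x + 4. Now divide by f(x) = x^3 + 4·x^2 - 3·x - 5, eliminating the leading term at each step:
  leading term -4·x^4: subtract (-4·x)·f(x) = -4·x^4 - 16·x^3 + 12·x^2 + 20·x, leaving 24·x^3 - 6·x^2 - 16·x + 4
  leading term 24·x^3: subtract (24)·f(x) = 24·x^3 + 96·x^2 - 72·x - 120, leaving -102·x^2 + 56·x + 124
The degree is now < 3, so this is the remainder. Hence a · b ≡ -102·x^2 + 56·x + 124 in Q[x]/(f).

Final answer: a · b ≡ -102·x^2 + 56·x + 124 (mod f(x))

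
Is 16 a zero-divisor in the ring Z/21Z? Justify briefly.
NO

gcd(16, 21) = 1, so 16 is a unit in Z/21Z (it has a multiplicative inverse). A unit cannot be a zero-divisor: if 16·b ≡ 0 then multiplying both sides by 16^(−1) gives b ≡ 0. So 16 is not a zero-divisor.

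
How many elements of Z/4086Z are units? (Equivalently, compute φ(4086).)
An element a ∈ Z/4086Z is a unit iff gcd(a, 4086) = 1, so the number of units is φ(4086). φ is multiplicative, with φ(p^e) = p^e − p^(e−1). Factorise 4086 = 2 · 3^2 · 227. Then
  φ(4086) = (2 − 1) · (3^2 − 3^1) · (227 − 1) = 1 · 6 · 226 = 1356.

Final answer: Z/4086Z has φ(4086) = 1356 units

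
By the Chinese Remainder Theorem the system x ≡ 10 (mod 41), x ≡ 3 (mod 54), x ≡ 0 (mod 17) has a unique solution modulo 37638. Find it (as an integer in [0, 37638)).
The moduli 41, 54, 17 are pairwise coprime, so by the CRT there is a unique solution mod 41·54·17 = 37638.
Solve by successive substitution. Start with x ≡ 10 (mod 41).
  Combine with x ≡ 3 (mod 54): write x = 10 + 41·t and require 10 + 41·t ≡ 3 (mod 54), i.e. 41·t ≡ 3 − 10 ≡ 47 (mod 54). Since 41^(−1) ≡ 29 (mod 54), t ≡ 29·47 ≡ 13 (mod 54). So x ≡ 10 + 41·13 = 543 (mod 2214).
  Combine with x ≡ 0 (mod 17): write x = 543 + 2214·t and require 543 + 2214·t ≡ 0 (mod 17), i.e. 2214·t ≡ 0 − 543 ≡ 1 (mod 17). Since 2214^(−1) ≡ 13 (mod 17) (2214 ≡ 4 (mod 17)), t ≡ 13·1 ≡ 13 (mod 17). So x ≡ 543 + 2214·13 = 29325 (mod 37638).
Unique solution in [0, 37638): x = 29325.

Final answer: x ≡ 29325 (mod 37638); the representative in [0, 37638) is 29325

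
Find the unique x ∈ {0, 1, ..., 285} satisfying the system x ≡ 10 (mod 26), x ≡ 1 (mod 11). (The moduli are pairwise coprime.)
x ≡ 166 (mod 286); the representative in [0, 286) is 166

The moduli 26, 11 are pairwise coprime, so by the CRT there is a unique solution mod 26·11 = 286.
Solve by successive substitution. Start with x ≡ 10 (mod 26).
  Combine with x ≡ 1 (mod 11): write x = 10 + 26·t and require 10 + 26·t ≡ 1 (mod 11), i.e. 26·t ≡ 1 − 10 ≡ 2 (mod 11). Since 26^(−1) ≡ 3 (mod 11) (26 ≡ 4 (mod 11)), t ≡ 3·2 ≡ 6 (mod 11). So x ≡ 10 + 26·6 = 166 (mod 286).
Unique solution in [0, 286): x = 166.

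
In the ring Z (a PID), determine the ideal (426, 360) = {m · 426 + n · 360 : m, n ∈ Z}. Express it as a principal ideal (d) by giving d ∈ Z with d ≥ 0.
In the PID Z, (a, b) is generated by gcd(a, b). Compute gcd(426, 360) with the extended Euclidean algorithm, tracking rows (r, s, t) with s·426 + t·360 = r:
  row A: (426, 1, 0)   [1·426 + 0·360 = 426]
  row B: (360, 0, 1)   [0·426 + 1·360 = 360]
  426 = 1·360 + 66   → row C = row A − 1·row B = (66, 1, −1)   [check: 1·426 − 1·360 = 66]
  360 = 5·66 + 30   → row D = row B − 5·row C = (30, −5, 6)   [check: −5·426 + 6·360 = 30]
  66 = 2·30 + 6   → row E = row C − 2·row D = (6, 11, −13)   [check: 11·426 − 13·360 = 6]
  30 = 5·6 + 0   → remainder 0, stop. gcd = 6 (last nonzero row E).
So gcd(426, 360) = 6, with Bézout identity 11·426 − 13·360 = 6. Containment (⊇): the Bézout identity exhibits 6 as an element of (426, 360), giving (6) ⊆ (426, 360). Containment (⊆): since 6 | 426 and 6 | 360 (426 = 6·71, 360 = 6·60), every Z-linear combination of 426 and 360 is divisible by 6, so (426, 360) ⊆ (6). Therefore (426, 360) = (6), d = 6.

Final answer: (426, 360) = (6); d = 6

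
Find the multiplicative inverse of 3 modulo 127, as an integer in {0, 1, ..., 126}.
Apply the extended Euclidean algorithm to (127, 3), tracking rows (r, s, t) with s·127 + t·3 = r. Each division r_prev = q·r_cur + r_new produces the new row as (previous row) − q·(current row):
  row A: (127, 1, 0)   [1·127 + 0·3 = 127]
  row B: (3, 0, 1)   [0·127 + 1·3 = 3]
  127 = 42·3 + 1   → row C = row A − 42·row B = (1, 1, −42)   [check: 1·127 − 42·3 = 1]
  3 = 3·1 + 0   → remainder 0, stop. gcd = 1 (last nonzero row C).
The gcd is 1, so 3 is invertible mod 127. The last nonzero row gives 1·127 − 42·3 = 1, so t = −42. So 3^(−1) ≡ −42 ≡ 85 (mod 127). Verify: 3 · 85 = 255 ≡ 1 (mod 127). ✓

Final answer: 3^(−1) ≡ 85 (mod 127)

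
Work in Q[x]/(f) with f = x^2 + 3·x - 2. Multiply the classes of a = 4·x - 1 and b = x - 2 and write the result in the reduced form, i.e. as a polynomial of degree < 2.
First multiply in Q[x] without reducing: a · b = 4·x^2 - 9·x + 2. Now divide by f(x) = x^2 + 3·x - 2, eliminating the leading term at each step:
  leading term 4·x^2: subtract (4)·f(x) = 4·x^2 + 12·x - 8, leaving 10 - 21·x
The degree is now < 2, so this is the remainder. Hence a · b ≡ 10 - 21·x in Q[x]/(f).

Final answer: a · b ≡ 10 - 21·x (mod f(x))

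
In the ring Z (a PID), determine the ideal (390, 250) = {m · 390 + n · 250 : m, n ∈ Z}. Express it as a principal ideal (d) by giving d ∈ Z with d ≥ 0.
In the PID Z, (a, b) is generated by gcd(a, b). Compute gcd(390, 250) with the extended Euclidean algorithm, tracking rows (r, s, t) with s·390 + t·250 = r:
  row A: (390, 1, 0)   [1·390 + 0·250 = 390]
  row B: (250, 0, 1)   [0·390 + 1·250 = 250]
  390 = 1·250 + 140   → row C = row A − 1·row B = (140, 1, −1)   [check: 1·390 − 1·250 = 140]
  250 = 1·140 + 110   → row D = row B − 1·row C = (110, −1, 2)   [check: −1·390 + 2·250 = 110]
  140 = 1·110 + 30   → row E = row C − 1·row D = (30, 2, −3)   [check: 2·390 − 3·250 = 30]
  110 = 3·30 + 20   → row F = row D − 3·row E = (20, −7, 11)   [check: −7·390 + 11·250 = 20]
  30 = 1·20 + 10   → row G = row E − 1·row F = (10, 9, −14)   [check: 9·390 − 14·250 = 10]
  20 = 2·10 + 0   → remainder 0, stop. gcd = 10 (last nonzero row G).
So gcd(390, 250) = 10, with Bézout identity 9·390 − 14·250 = 10. Containment (⊇): the Bézout identity exhibits 10 as an element of (390, 250), giving (10) ⊆ (390, 250). Containment (⊆): since 10 | 390 and 10 | 250 (390 = 10·39, 250 = 10·25), every Z-linear combination of 390 and 250 is divisible by 10, so (390, 250) ⊆ (10). Therefore (390, 250) = (10), d = 10.

Final answer: (390, 250) = (10); d = 10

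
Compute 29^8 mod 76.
Use repeated squaring. Binary(8) = 1000. Walk through the bits of the exponent 8 left-to-right: at each bit after the leading one, square the running value, then multiply by 29 if the bit is 1 (always reducing mod 76):
  bit 1 = 1 (leading): start with 29.
  bit 2 = 0: square 29^2 = 841 ≡ 5 (mod 76).
  bit 3 = 0: square 5^2 = 25 (mod 76).
  bit 4 = 0: square 25^2 = 625 ≡ 17 (mod 76).
Final value: 29^8 ≡ 17 (mod 76).

Final answer: 17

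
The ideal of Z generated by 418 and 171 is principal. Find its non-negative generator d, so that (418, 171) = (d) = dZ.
(418, 171) = (19); d = 19

In the PID Z, (a, b) is generated by gcd(a, b). Compute gcd(418, 171) with the extended Euclidean algorithm, tracking rows (r, s, t) with s·418 + t·171 = r:
  row A: (418, 1, 0)   [1·418 + 0·171 = 418]
  row B: (171, 0, 1)   [0·418 + 1·171 = 171]
  418 = 2·171 + 76   → row C = row A − 2·row B = (76, 1, −2)   [check: 1·418 − 2·171 = 76]
  171 = 2·76 + 19   → row D = row B − 2·row C = (19, −2, 5)   [check: −2·418 + 5·171 = 19]
  76 = 4·19 + 0   → remainder 0, stop. gcd = 19 (last nonzero row D).
So gcd(418, 171) = 19, with Bézout identity −2·418 + 5·171 = 19. Containment (⊇): the Bézout identity exhibits 19 as an element of (418, 171), giving (19) ⊆ (418, 171). Containment (⊆): since 19 | 418 and 19 | 171 (418 = 19·22, 171 = 19·9), every Z-linear combination of 418 and 171 is divisible by 19, so (418, 171) ⊆ (19). Therefore (418, 171) = (19), d = 19.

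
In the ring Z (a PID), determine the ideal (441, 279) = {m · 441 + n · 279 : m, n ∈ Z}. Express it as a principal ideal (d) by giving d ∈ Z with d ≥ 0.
In the PID Z, (a, b) is generated by gcd(a, b). Compute gcd(441, 279) with the extended Euclidean algorithm, tracking rows (r, s, t) with s·441 + t·279 = r:
  row A: (441, 1, 0)   [1·441 + 0·279 = 441]
  row B: (279, 0, 1)   [0·441 + 1·279 = 279]
  441 = 1·279 + 162   → row C = row A − 1·row B = (162, 1, −1)   [check: 1·441 − 1·279 = 162]
  279 = 1·162 + 117   → row D = row B − 1·row C = (117, −1, 2)   [check: −1·441 + 2·279 = 117]
  162 = 1·117 + 45   → row E = row C − 1·row D = (45, 2, −3)   [check: 2·441 − 3·279 = 45]
  117 = 2·45 + 27   → row F = row D − 2·row E = (27, −5, 8)   [check: −5·441 + 8·279 = 27]
  45 = 1·27 + 18   → row G = row E − 1·row F = (18, 7, −11)   [check: 7·441 − 11·279 = 18]
  27 = 1·18 + 9   → row H = row F − 1·row G = (9, −12, 19)   [check: −12·441 + 19·279 = 9]
  18 = 2·9 + 0   → remainder 0, stop. gcd = 9 (last nonzero row H).
So gcd(441, 279) = 9, with Bézout identity −12·441 + 19·279 = 9. Containment (⊇): the Bézout identity exhibits 9 as an element of (441, 279), giving (9) ⊆ (441, 279). Containment (⊆): since 9 | 441 and 9 | 279 (441 = 9·49, 279 = 9·31), every Z-linear combination of 441 and 279 is divisible by 9, so (441, 279) ⊆ (9). Therefore (441, 279) = (9), d = 9.

Final answer: (441, 279) = (9); d = 9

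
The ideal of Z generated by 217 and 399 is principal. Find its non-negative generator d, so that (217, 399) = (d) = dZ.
(217, 399) = (7); d = 7

In the PID Z, (a, b) is generated by gcd(a, b). Compute gcd(399, 217) with the extended Euclidean algorithm, tracking rows (r, s, t) with s·399 + t·217 = r:
  row A: (399, 1, 0)   [1·399 + 0·217 = 399]
  row B: (217, 0, 1)   [0·399 + 1·217 = 217]
  399 = 1·217 + 182   → row C = row A − 1·row B = (182, 1, −1)   [check: 1·399 − 1·217 = 182]
  217 = 1·182 + 35   → row D = row B − 1·row C = (35, −1, 2)   [check: −1·399 + 2·217 = 35]
  182 = 5·35 + 7   → row E = row C − 5·row D = (7, 6, −11)   [check: 6·399 − 11·217 = 7]
  35 = 5·7 + 0   → remainder 0, stop. gcd = 7 (last nonzero row E).
So gcd(217, 399) = 7, with Bézout identity 6·399 − 11·217 = 7. Containment (⊇): the Bézout identity exhibits 7 as an element of (217, 399), giving (7) ⊆ (217, 399). Containment (⊆): since 7 | 217 and 7 | 399 (217 = 7·31, 399 = 7·57), every Z-linear combination of 217 and 399 is divisible by 7, so (217, 399) ⊆ (7). Therefore (217, 399) = (7), d = 7.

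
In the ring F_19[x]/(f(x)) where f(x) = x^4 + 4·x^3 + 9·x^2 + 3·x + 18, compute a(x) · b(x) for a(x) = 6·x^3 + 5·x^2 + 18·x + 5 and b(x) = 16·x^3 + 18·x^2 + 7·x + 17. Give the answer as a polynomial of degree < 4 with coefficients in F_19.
a · b ≡ 11·x^3 + 15·x^2 + 18·x + 7 (mod f(x))

Multiply as integer polynomials: a · b = 96·x^6 + 188·x^5 + 420·x^4 + 541·x^3 + 301·x^2 + 341·x + 85. Reducing coefficients mod 19: a · b ≡ x^6 + 17·x^5 + 2·x^4 + 9·x^3 + 16·x^2 + 18·x + 9. Now divide by f(x) = x^4 + 4·x^3 + 9·x^2 + 3·x + 18 in F_19[x], eliminating the leading term at each step:
  leading term x^6: subtract (x^2)·f(x) = x^6 + 4·x^5 + 9·x^4 + 3·x^3 + 18·x^2, leaving 13·x^5 + 12·x^4 + 6·x^3 + 17·x^2 + 18·x + 9 (coefficients mod 19)
  leading term 13·x^5: subtract (13·x)·f(x) = 13·x^5 + 14·x^4 + 3·x^3 + x^2 + 6·x, leaving 17·x^4 + 3·x^3 + 16·x^2 + 12·x + 9 (coefficients mod 19)
  leading term 17·x^4: subtract (17)·f(x) = 17·x^4 + 11·x^3 + x^2 + 13·x + 2, leaving 11·x^3 + 15·x^2 + 18·x + 7 (coefficients mod 19)
The degree is now < 4, so this is the remainder. Hence a · b ≡ 11·x^3 + 15·x^2 + 18·x + 7 in F_19[x]/(f).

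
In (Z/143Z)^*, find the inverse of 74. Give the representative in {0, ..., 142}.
Apply the extended Euclidean algorithm to (143, 74), tracking rows (r, s, t) with s·143 + t·74 = r. Each division r_prev = q·r_cur + r_new produces the new row as (previous row) − q·(current row):
  row A: (143, 1, 0)   [1·143 + 0·74 = 143]
  row B: (74, 0, 1)   [0·143 + 1·74 = 74]
  143 = 1·74 + 69   → row C = row A − 1·row B = (69, 1, −1)   [check: 1·143 − 1·74 = 69]
  74 = 1·69 + 5   → row D = row B − 1·row C = (5, −1, 2)   [check: −1·143 + 2·74 = 5]
  69 = 13·5 + 4   → row E = row C − 13·row D = (4, 14, −27)   [check: 14·143 − 27·74 = 4]
  5 = 1·4 + 1   → row F = row D − 1·row E = (1, −15, 29)   [check: −15·143 + 29·74 = 1]
  4 = 4·1 + 0   → remainder 0, stop. gcd = 1 (last nonzero row F).
The gcd is 1, so 74 is invertible mod 143. The last nonzero row gives −15·143 + 29·74 = 1, so t = 29. So 74^(−1) ≡ 29 (mod 143). Verify: 74 · 29 = 2146 ≡ 1 (mod 143). ✓

Final answer: 74^(−1) ≡ 29 (mod 143)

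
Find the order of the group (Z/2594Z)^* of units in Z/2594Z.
(Z/2594Z)^* consists of the classes a with gcd(a, 2594) = 1, so its order is φ(2594). φ is multiplicative, with φ(p^e) = p^e − p^(e−1). Factorise 2594 = 2 · 1297. Then
  φ(2594) = (2 − 1) · (1297 − 1) = 1 · 1296 = 1296.
Thus |(Z/2594Z)^*| = 1296.

Final answer: |(Z/2594Z)^*| = 1296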